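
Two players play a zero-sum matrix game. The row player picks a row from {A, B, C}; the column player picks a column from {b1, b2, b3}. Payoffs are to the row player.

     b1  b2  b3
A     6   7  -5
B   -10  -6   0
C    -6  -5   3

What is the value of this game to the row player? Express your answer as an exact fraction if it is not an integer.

Row minima: A → -5, B → -10, C → -6; maximin = -5.
Column maxima: b1 → 6, b2 → 7, b3 → 3; minimax = 3.
-5 ≠ 3, so there is no saddle point; optimal play is mixed.
B is strictly dominated by C, so the row player never plays it.
b2 is strictly dominated by b1 (it gives the row player strictly more in every row), so the column player never plays it.
On the remaining 2×2 (A, C vs b1, b3):
Let the row player play A with probability p. Expected payoff against b1: 6p + (-6)(1−p) = 12p − 6; against b3: (-5)p + 3(1−p) = −8p + 3.
Setting these equal: 12p − 6 = −8p + 3 ⇒ 20p = 9 ⇒ p = 9/20, and the value is (12)·(9/20) − 6 = -3/5.
For the column player: with q = P(b1), equating A's and C's payoffs gives 11q − 5 = −9q + 3 ⇒ q = 2/5.

-3/5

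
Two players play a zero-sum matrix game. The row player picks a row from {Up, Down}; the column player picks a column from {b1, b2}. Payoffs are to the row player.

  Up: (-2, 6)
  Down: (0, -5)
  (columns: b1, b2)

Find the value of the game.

-10/13

Row minima: Up → -2, Down → -5; maximin = -2.
Column maxima: b1 → 0, b2 → 6; minimax = 0.
-2 ≠ 0, so there is no saddle point; optimal play is mixed.
Let the row player play Up with probability p. Expected payoff against b1: (-2)p + 0(1−p) = −2p; against b2: 6p + (-5)(1−p) = 11p − 5.
Setting these equal: −2p = 11p − 5 ⇒ −13p = -5 ⇒ p = 5/13, and the value is (-2)·(5/13) = -10/13.
For the column player: with q = P(b1), equating Up's and Down's payoffs gives −8q + 6 = 5q − 5 ⇒ q = 11/13.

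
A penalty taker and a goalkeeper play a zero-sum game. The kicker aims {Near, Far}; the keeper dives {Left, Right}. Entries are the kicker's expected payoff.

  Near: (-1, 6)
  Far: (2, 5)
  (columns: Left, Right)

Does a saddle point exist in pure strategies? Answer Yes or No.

Yes

Row minima: Near → -1, Far → 2; maximin = 2.
Column maxima: Left → 2, Right → 6; minimax = 2.
maximin = minimax = 2, so a saddle point exists.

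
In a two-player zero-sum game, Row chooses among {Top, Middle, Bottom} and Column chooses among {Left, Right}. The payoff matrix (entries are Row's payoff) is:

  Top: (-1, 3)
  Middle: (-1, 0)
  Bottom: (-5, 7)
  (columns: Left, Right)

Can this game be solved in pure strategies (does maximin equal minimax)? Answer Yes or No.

Yes

Row minima: Top → -1, Middle → -1, Bottom → -5; maximin = -1.
Column maxima: Left → -1, Right → 7; minimax = -1.
maximin = minimax = -1, so a saddle point exists.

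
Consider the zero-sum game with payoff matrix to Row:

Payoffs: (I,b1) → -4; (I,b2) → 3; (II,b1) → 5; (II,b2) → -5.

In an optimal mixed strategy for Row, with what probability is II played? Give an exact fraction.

7/17

Row minima: I → -4, II → -5; maximin = -4.
Column maxima: b1 → 5, b2 → 3; minimax = 3.
-4 ≠ 3, so there is no saddle point; optimal play is mixed.
Let Row play I with probability p. Expected payoff against b1: (-4)p + 5(1−p) = −9p + 5; against b2: 3p + (-5)(1−p) = 8p − 5.
Setting these equal: −9p + 5 = 8p − 5 ⇒ −17p = -10 ⇒ p = 10/17, and the value is (-9)·(10/17) + 5 = -5/17.
For Column: with q = P(b1), equating I's and II's payoffs gives −7q + 3 = 10q − 5 ⇒ q = 8/17.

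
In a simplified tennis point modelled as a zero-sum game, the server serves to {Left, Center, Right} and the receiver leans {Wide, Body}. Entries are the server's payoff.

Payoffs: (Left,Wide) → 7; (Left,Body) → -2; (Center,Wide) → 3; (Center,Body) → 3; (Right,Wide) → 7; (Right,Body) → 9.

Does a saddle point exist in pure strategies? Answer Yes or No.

Row minima: Left → -2, Center → 3, Right → 7; maximin = 7.
Column maxima: Wide → 7, Body → 9; minimax = 7.
maximin = minimax = 7, so a saddle point exists.

Yes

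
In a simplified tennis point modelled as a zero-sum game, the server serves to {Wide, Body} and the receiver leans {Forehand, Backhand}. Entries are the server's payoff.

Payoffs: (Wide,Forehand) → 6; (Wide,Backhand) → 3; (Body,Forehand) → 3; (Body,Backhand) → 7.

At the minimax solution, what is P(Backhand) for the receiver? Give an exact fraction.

Row minima: Wide → 3, Body → 3; maximin = 3.
Column maxima: Forehand → 6, Backhand → 7; minimax = 6.
3 ≠ 6, so there is no saddle point; optimal play is mixed.
Let the server play Wide with probability p. Expected payoff against Forehand: 6p + 3(1−p) = 3p + 3; against Backhand: 3p + 7(1−p) = −4p + 7.
Setting these equal: 3p + 3 = −4p + 7 ⇒ 7p = 4 ⇒ p = 4/7, and the value is (3)·(4/7) + 3 = 33/7.
For the receiver: with q = P(Forehand), equating Wide's and Body's payoffs gives 3q + 3 = −4q + 7 ⇒ q = 4/7.

3/7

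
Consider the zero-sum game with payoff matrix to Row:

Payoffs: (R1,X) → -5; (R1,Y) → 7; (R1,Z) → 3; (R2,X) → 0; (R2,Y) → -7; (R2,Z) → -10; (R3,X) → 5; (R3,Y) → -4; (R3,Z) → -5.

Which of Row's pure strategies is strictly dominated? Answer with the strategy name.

R3 gives a strictly higher payoff than R2 against every column: 5 > 0, -4 > -7, -5 > -10.
So R2 is strictly dominated and Row never plays it.

R2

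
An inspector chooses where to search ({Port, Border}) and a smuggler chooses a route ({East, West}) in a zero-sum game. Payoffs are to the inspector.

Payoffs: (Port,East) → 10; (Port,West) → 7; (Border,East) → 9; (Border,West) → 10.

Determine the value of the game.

Row minima: Port → 7, Border → 9; maximin = 9.
Column maxima: East → 10, West → 10; minimax = 10.
9 ≠ 10, so there is no saddle point; optimal play is mixed.
Let the inspector play Port with probability p. Expected payoff against East: 10p + 9(1−p) = p + 9; against West: 7p + 10(1−p) = −3p + 10.
Setting these equal: p + 9 = −3p + 10 ⇒ 4p = 1 ⇒ p = 1/4, and the value is (1)·(1/4) + 9 = 37/4.
For the smuggler: with q = P(East), equating Port's and Border's payoffs gives 3q + 7 = −q + 10 ⇒ q = 3/4.

37/4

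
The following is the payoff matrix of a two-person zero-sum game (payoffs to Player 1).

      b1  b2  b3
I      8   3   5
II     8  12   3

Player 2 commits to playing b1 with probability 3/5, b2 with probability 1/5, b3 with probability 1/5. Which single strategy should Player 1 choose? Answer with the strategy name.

Expected payoff of I: (3/5)·8 + (1/5)·3 + (1/5)·5 = 32/5.
Expected payoff of II: (3/5)·8 + (1/5)·12 + (1/5)·3 = 39/5.
The largest is 39/5, so Player 1's best response is II.

II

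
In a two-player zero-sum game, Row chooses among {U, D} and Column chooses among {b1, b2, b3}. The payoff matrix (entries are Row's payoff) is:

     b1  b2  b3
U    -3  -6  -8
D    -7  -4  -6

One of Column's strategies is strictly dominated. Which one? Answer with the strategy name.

b2

b3 holds Row's payoff strictly below b2 in every row: -8 < -6, -6 < -4.
So b2 is strictly dominated for Column.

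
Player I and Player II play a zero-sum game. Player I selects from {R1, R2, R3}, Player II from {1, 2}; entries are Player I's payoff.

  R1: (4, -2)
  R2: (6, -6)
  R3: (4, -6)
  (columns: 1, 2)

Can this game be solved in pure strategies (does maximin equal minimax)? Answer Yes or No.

Row minima: R1 → -2, R2 → -6, R3 → -6; maximin = -2.
Column maxima: 1 → 6, 2 → -2; minimax = -2.
maximin = minimax = -2, so a saddle point exists.

Yes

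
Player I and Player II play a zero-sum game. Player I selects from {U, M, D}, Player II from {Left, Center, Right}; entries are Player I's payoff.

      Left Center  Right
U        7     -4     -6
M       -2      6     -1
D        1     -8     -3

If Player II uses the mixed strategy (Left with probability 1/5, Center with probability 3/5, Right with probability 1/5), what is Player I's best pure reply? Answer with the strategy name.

M

Expected payoff of U: (1/5)·7 + (3/5)·(-4) + (1/5)·(-6) = -11/5.
Expected payoff of M: (1/5)·(-2) + (3/5)·6 + (1/5)·(-1) = 3.
Expected payoff of D: (1/5)·1 + (3/5)·(-8) + (1/5)·(-3) = -26/5.
The largest is 3, so Player I's best response is M.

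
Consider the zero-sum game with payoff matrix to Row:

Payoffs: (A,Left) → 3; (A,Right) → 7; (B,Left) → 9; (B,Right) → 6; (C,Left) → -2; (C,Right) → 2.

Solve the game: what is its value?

45/7

Row minima: A → 3, B → 6, C → -2; maximin = 6.
Column maxima: Left → 9, Right → 7; minimax = 7.
6 ≠ 7, so there is no saddle point; optimal play is mixed.
C is strictly dominated by A, so Row never plays it.
On the remaining 2×2 (A, B vs Left, Right):
Let Row play A with probability p. Expected payoff against Left: 3p + 9(1−p) = −6p + 9; against Right: 7p + 6(1−p) = p + 6.
Setting these equal: −6p + 9 = p + 6 ⇒ −7p = -3 ⇒ p = 3/7, and the value is (-6)·(3/7) + 9 = 45/7.
For Column: with q = P(Left), equating A's and B's payoffs gives −4q + 7 = 3q + 6 ⇒ q = 1/7.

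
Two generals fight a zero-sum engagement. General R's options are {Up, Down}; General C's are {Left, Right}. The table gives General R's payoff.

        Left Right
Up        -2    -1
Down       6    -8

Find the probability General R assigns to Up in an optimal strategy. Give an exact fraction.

Row minima: Up → -2, Down → -8; maximin = -2.
Column maxima: Left → 6, Right → -1; minimax = -1.
-2 ≠ -1, so there is no saddle point; optimal play is mixed.
Let General R play Up with probability p. Expected payoff against Left: (-2)p + 6(1−p) = −8p + 6; against Right: (-1)p + (-8)(1−p) = 7p − 8.
Setting these equal: −8p + 6 = 7p − 8 ⇒ −15p = -14 ⇒ p = 14/15, and the value is (-8)·(14/15) + 6 = -22/15.
For General C: with q = P(Left), equating Up's and Down's payoffs gives −q − 1 = 14q − 8 ⇒ q = 7/15.

14/15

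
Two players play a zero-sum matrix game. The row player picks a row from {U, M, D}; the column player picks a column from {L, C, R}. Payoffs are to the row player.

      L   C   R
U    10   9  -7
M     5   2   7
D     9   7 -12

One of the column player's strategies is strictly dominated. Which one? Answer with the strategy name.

L

C holds the row player's payoff strictly below L in every row: 9 < 10, 2 < 5, 7 < 9.
So L is strictly dominated for the column player.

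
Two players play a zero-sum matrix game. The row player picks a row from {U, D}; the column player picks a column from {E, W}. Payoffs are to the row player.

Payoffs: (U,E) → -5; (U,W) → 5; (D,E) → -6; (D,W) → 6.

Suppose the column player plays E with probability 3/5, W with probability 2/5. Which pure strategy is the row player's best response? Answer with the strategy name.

U

Expected payoff of U: (3/5)·(-5) + (2/5)·5 = -1.
Expected payoff of D: (3/5)·(-6) + (2/5)·6 = -6/5.
The largest is -1, so the row player's best response is U.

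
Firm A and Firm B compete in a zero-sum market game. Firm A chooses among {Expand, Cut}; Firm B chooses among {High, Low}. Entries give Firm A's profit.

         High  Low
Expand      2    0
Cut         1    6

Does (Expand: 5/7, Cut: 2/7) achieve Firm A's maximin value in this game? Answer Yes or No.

Yes

Against High this mix gives (5/7)·2 + (2/7)·1 = 12/7.
Against Low this mix gives (5/7)·0 + (2/7)·6 = 12/7.
All of Firm B's active replies (High, Low) yield 12/7, and no column does worse for Firm A. The mix makes Firm B indifferent and guarantees 12/7, so it is optimal.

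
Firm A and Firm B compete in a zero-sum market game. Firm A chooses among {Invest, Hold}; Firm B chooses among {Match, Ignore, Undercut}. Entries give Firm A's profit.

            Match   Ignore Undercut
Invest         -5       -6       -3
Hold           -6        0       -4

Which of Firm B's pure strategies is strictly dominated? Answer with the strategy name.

Match holds Firm A's payoff strictly below Undercut in every row: -5 < -3, -6 < -4.
So Undercut is strictly dominated for Firm B.

Undercut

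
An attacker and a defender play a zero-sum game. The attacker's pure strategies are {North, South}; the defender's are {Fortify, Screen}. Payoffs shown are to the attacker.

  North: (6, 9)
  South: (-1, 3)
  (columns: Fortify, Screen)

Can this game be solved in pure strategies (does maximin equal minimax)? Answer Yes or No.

Row minima: North → 6, South → -1; maximin = 6.
Column maxima: Fortify → 6, Screen → 9; minimax = 6.
maximin = minimax = 6, so a saddle point exists.

Yes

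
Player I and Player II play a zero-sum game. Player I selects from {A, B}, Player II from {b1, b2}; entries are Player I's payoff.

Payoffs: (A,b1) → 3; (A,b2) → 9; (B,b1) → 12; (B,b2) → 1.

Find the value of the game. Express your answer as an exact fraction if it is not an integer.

105/17

Row minima: A → 3, B → 1; maximin = 3.
Column maxima: b1 → 12, b2 → 9; minimax = 9.
3 ≠ 9, so there is no saddle point; optimal play is mixed.
Let Player I play A with probability p. Expected payoff against b1: 3p + 12(1−p) = −9p + 12; against b2: 9p + 1(1−p) = 8p + 1.
Setting these equal: −9p + 12 = 8p + 1 ⇒ −17p = -11 ⇒ p = 11/17, and the value is (-9)·(11/17) + 12 = 105/17.
For Player II: with q = P(b1), equating A's and B's payoffs gives −6q + 9 = 11q + 1 ⇒ q = 8/17.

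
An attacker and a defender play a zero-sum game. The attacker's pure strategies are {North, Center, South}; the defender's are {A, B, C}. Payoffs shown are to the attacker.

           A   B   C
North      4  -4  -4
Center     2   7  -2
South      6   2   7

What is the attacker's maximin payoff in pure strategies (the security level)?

Row minima: North → -4, Center → -2, South → 2.
The best of these is 2.

2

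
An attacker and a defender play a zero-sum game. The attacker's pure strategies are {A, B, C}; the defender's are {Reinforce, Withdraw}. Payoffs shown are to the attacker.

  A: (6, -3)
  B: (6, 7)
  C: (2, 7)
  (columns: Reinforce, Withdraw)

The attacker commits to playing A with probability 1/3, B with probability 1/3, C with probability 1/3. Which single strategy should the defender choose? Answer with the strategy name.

Withdraw

If the defender plays Reinforce, the attacker's expected payoff is (1/3)·6 + (1/3)·6 + (1/3)·2 = 14/3.
If the defender plays Withdraw, the attacker's expected payoff is (1/3)·(-3) + (1/3)·7 + (1/3)·7 = 11/3.
The defender minimizes the attacker's payoff; the smallest is 11/3, so the best response is Withdraw.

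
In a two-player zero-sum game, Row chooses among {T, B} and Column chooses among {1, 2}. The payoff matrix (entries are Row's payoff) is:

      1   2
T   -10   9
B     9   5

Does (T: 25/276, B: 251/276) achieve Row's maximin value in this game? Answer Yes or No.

Against 1 this mix gives (25/276)·(-10) + (251/276)·9 = 2009/276.
Against 2 this mix gives (25/276)·9 + (251/276)·5 = 370/69.
Column will play 2, holding Row to 370/69. Shifting weight toward the row that does better against 2 would raise this floor (the equalizing mix achieves 131/23 against both 2 and 1), so the proposed strategy is not optimal.

No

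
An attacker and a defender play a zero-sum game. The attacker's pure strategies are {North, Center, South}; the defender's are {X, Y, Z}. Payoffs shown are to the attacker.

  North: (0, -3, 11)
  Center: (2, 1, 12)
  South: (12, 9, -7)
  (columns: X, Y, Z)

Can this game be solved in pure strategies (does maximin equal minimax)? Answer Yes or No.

No

Row minima: North → -3, Center → 1, South → -7; maximin = 1.
Column maxima: X → 12, Y → 9, Z → 12; minimax = 9.
1 ≠ 9, so no pure-strategy equilibrium exists.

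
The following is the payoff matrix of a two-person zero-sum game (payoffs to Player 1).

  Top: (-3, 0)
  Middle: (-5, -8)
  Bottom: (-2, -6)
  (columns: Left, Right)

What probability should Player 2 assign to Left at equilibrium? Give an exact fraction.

Row minima: Top → -3, Middle → -8, Bottom → -6; maximin = -3.
Column maxima: Left → -2, Right → 0; minimax = -2.
-3 ≠ -2, so there is no saddle point; optimal play is mixed.
Middle is strictly dominated by Top, so Player 1 never plays it.
On the remaining 2×2 (Top, Bottom vs Left, Right):
Let Player 1 play Top with probability p. Expected payoff against Left: (-3)p + (-2)(1−p) = −p − 2; against Right: 0p + (-6)(1−p) = 6p − 6.
Setting these equal: −p − 2 = 6p − 6 ⇒ −7p = -4 ⇒ p = 4/7, and the value is (-1)·(4/7) − 2 = -18/7.
For Player 2: with q = P(Left), equating Top's and Bottom's payoffs gives −3q = 4q − 6 ⇒ q = 6/7.

6/7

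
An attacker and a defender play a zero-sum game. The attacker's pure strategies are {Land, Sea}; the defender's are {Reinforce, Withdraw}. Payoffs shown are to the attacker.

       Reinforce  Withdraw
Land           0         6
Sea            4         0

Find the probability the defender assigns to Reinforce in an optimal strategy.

3/5

Row minima: Land → 0, Sea → 0; maximin = 0.
Column maxima: Reinforce → 4, Withdraw → 6; minimax = 4.
0 ≠ 4, so there is no saddle point; optimal play is mixed.
Let the attacker play Land with probability p. Expected payoff against Reinforce: 0p + 4(1−p) = −4p + 4; against Withdraw: 6p + 0(1−p) = 6p.
Setting these equal: −4p + 4 = 6p ⇒ −10p = -4 ⇒ p = 2/5, and the value is (-4)·(2/5) + 4 = 12/5.
For the defender: with q = P(Reinforce), equating Land's and Sea's payoffs gives −6q + 6 = 4q ⇒ q = 3/5.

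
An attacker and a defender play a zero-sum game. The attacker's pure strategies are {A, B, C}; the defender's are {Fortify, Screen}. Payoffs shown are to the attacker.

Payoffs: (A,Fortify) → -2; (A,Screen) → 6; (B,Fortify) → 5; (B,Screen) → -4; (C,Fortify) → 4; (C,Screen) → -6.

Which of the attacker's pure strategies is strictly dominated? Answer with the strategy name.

C

B gives a strictly higher payoff than C against every column: 5 > 4, -4 > -6.
So C is strictly dominated and the attacker never plays it.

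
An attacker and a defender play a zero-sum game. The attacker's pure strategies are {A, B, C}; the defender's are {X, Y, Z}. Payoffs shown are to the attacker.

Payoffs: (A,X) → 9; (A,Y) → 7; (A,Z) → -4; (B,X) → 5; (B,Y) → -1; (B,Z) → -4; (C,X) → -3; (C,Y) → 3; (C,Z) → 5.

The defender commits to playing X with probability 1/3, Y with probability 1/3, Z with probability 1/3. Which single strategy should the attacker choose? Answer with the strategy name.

Expected payoff of A: (1/3)·9 + (1/3)·7 + (1/3)·(-4) = 4.
Expected payoff of B: (1/3)·5 + (1/3)·(-1) + (1/3)·(-4) = 0.
Expected payoff of C: (1/3)·(-3) + (1/3)·3 + (1/3)·5 = 5/3.
The largest is 4, so the attacker's best response is A.

A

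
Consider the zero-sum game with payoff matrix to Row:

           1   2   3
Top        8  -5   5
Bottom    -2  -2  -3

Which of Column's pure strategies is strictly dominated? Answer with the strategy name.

1

3 holds Row's payoff strictly below 1 in every row: 5 < 8, -3 < -2.
So 1 is strictly dominated for Column.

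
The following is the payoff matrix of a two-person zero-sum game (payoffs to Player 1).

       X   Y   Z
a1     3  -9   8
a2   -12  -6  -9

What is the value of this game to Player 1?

-7

Row minima: a1 → -9, a2 → -12; maximin = -9.
Column maxima: X → 3, Y → -6, Z → 8; minimax = -6.
-9 ≠ -6, so there is no saddle point; optimal play is mixed.
Z is strictly dominated by X (it gives Player 1 strictly more in every row), so Player 2 never plays it.
On the remaining 2×2 (a1, a2 vs X, Y):
Let Player 1 play a1 with probability p. Expected payoff against X: 3p + (-12)(1−p) = 15p − 12; against Y: (-9)p + (-6)(1−p) = −3p − 6.
Setting these equal: 15p − 12 = −3p − 6 ⇒ 18p = 6 ⇒ p = 1/3, and the value is (15)·(1/3) − 12 = -7.
For Player 2: with q = P(X), equating a1's and a2's payoffs gives 12q − 9 = −6q − 6 ⇒ q = 1/6.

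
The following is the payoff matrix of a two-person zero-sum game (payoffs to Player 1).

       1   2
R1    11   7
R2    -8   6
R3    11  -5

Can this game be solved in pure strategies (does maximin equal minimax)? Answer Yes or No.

Row minima: R1 → 7, R2 → -8, R3 → -5; maximin = 7.
Column maxima: 1 → 11, 2 → 7; minimax = 7.
maximin = minimax = 7, so a saddle point exists.

Yes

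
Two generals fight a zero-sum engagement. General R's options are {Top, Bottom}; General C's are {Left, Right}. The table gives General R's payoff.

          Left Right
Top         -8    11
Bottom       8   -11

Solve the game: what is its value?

0

Row minima: Top → -8, Bottom → -11; maximin = -8.
Column maxima: Left → 8, Right → 11; minimax = 8.
-8 ≠ 8, so there is no saddle point; optimal play is mixed.
Let General R play Top with probability p. Expected payoff against Left: (-8)p + 8(1−p) = −16p + 8; against Right: 11p + (-11)(1−p) = 22p − 11.
Setting these equal: −16p + 8 = 22p − 11 ⇒ −38p = -19 ⇒ p = 1/2, and the value is (-16)·(1/2) + 8 = 0.
For General C: with q = P(Left), equating Top's and Bottom's payoffs gives −19q + 11 = 19q − 11 ⇒ q = 11/19.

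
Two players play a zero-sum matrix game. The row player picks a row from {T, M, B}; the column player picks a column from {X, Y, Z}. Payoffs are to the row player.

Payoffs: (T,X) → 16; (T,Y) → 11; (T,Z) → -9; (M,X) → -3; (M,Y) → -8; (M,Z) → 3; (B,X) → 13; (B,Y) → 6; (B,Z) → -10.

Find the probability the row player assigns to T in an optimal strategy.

Row minima: T → -9, M → -8, B → -10; maximin = -8.
Column maxima: X → 16, Y → 11, Z → 3; minimax = 3.
-8 ≠ 3, so there is no saddle point; optimal play is mixed.
B is strictly dominated by T, so the row player never plays it.
X is strictly dominated by Y (it gives the row player strictly more in every row), so the column player never plays it.
On the remaining 2×2 (T, M vs Y, Z):
Let the row player play T with probability p. Expected payoff against Y: 11p + (-8)(1−p) = 19p − 8; against Z: (-9)p + 3(1−p) = −12p + 3.
Setting these equal: 19p − 8 = −12p + 3 ⇒ 31p = 11 ⇒ p = 11/31, and the value is (19)·(11/31) − 8 = -39/31.
For the column player: with q = P(Y), equating T's and M's payoffs gives 20q − 9 = −11q + 3 ⇒ q = 12/31.

11/31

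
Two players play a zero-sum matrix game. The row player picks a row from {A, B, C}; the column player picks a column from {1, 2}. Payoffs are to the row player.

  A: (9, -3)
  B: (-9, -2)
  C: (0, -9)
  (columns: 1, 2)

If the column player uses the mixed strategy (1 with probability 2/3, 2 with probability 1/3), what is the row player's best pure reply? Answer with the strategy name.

A

Expected payoff of A: (2/3)·9 + (1/3)·(-3) = 5.
Expected payoff of B: (2/3)·(-9) + (1/3)·(-2) = -20/3.
Expected payoff of C: (2/3)·0 + (1/3)·(-9) = -3.
The largest is 5, so the row player's best response is A.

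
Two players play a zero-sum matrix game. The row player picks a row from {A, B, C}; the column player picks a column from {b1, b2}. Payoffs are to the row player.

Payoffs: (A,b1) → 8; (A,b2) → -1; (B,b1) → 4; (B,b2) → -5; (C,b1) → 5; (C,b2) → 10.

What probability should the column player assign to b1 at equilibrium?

Row minima: A → -1, B → -5, C → 5; maximin = 5.
Column maxima: b1 → 8, b2 → 10; minimax = 8.
5 ≠ 8, so there is no saddle point; optimal play is mixed.
B is strictly dominated by A, so the row player never plays it.
On the remaining 2×2 (A, C vs b1, b2):
Let the row player play A with probability p. Expected payoff against b1: 8p + 5(1−p) = 3p + 5; against b2: (-1)p + 10(1−p) = −11p + 10.
Setting these equal: 3p + 5 = −11p + 10 ⇒ 14p = 5 ⇒ p = 5/14, and the value is (3)·(5/14) + 5 = 85/14.
For the column player: with q = P(b1), equating A's and C's payoffs gives 9q − 1 = −5q + 10 ⇒ q = 11/14.

11/14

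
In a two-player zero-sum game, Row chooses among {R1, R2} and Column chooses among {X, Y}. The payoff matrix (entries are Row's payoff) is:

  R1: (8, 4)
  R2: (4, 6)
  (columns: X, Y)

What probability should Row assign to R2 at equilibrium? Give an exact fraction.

2/3

Row minima: R1 → 4, R2 → 4; maximin = 4.
Column maxima: X → 8, Y → 6; minimax = 6.
4 ≠ 6, so there is no saddle point; optimal play is mixed.
Let Row play R1 with probability p. Expected payoff against X: 8p + 4(1−p) = 4p + 4; against Y: 4p + 6(1−p) = −2p + 6.
Setting these equal: 4p + 4 = −2p + 6 ⇒ 6p = 2 ⇒ p = 1/3, and the value is (4)·(1/3) + 4 = 16/3.
For Column: with q = P(X), equating R1's and R2's payoffs gives 4q + 4 = −2q + 6 ⇒ q = 1/3.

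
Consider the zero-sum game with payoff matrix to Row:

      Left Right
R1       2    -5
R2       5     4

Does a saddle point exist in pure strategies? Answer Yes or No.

Row minima: R1 → -5, R2 → 4; maximin = 4.
Column maxima: Left → 5, Right → 4; minimax = 4.
maximin = minimax = 4, so a saddle point exists.

Yes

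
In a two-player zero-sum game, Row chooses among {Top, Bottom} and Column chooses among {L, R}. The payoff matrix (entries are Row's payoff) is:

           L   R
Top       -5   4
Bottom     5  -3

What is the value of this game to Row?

Row minima: Top → -5, Bottom → -3; maximin = -3.
Column maxima: L → 5, R → 4; minimax = 4.
-3 ≠ 4, so there is no saddle point; optimal play is mixed.
Let Row play Top with probability p. Expected payoff against L: (-5)p + 5(1−p) = −10p + 5; against R: 4p + (-3)(1−p) = 7p − 3.
Setting these equal: −10p + 5 = 7p − 3 ⇒ −17p = -8 ⇒ p = 8/17, and the value is (-10)·(8/17) + 5 = 5/17.
For Column: with q = P(L), equating Top's and Bottom's payoffs gives −9q + 4 = 8q − 3 ⇒ q = 7/17.

5/17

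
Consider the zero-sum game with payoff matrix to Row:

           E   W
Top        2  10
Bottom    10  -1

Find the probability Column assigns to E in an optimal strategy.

11/19

Row minima: Top → 2, Bottom → -1; maximin = 2.
Column maxima: E → 10, W → 10; minimax = 10.
2 ≠ 10, so there is no saddle point; optimal play is mixed.
Let Row play Top with probability p. Expected payoff against E: 2p + 10(1−p) = −8p + 10; against W: 10p + (-1)(1−p) = 11p − 1.
Setting these equal: −8p + 10 = 11p − 1 ⇒ −19p = -11 ⇒ p = 11/19, and the value is (-8)·(11/19) + 10 = 102/19.
For Column: with q = P(E), equating Top's and Bottom's payoffs gives −8q + 10 = 11q − 1 ⇒ q = 11/19.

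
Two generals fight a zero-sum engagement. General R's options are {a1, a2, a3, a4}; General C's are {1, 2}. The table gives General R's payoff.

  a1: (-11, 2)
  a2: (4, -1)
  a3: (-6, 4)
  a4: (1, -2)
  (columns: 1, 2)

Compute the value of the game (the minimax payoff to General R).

2/3

Row minima: a1 → -11, a2 → -1, a3 → -6, a4 → -2; maximin = -1.
Column maxima: 1 → 4, 2 → 4; minimax = 4.
-1 ≠ 4, so there is no saddle point; optimal play is mixed.
a1 is strictly dominated by a3, so General R never plays it.
a4 is strictly dominated by a2, so General R never plays it.
On the remaining 2×2 (a2, a3 vs 1, 2):
Let General R play a2 with probability p. Expected payoff against 1: 4p + (-6)(1−p) = 10p − 6; against 2: (-1)p + 4(1−p) = −5p + 4.
Setting these equal: 10p − 6 = −5p + 4 ⇒ 15p = 10 ⇒ p = 2/3, and the value is (10)·(2/3) − 6 = 2/3.
For General C: with q = P(1), equating a2's and a3's payoffs gives 5q − 1 = −10q + 4 ⇒ q = 1/3.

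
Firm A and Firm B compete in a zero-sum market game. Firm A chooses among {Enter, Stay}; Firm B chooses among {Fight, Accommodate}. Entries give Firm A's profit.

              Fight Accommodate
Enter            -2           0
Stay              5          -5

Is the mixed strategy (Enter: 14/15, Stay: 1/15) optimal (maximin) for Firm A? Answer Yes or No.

Against Fight this mix gives (14/15)·(-2) + (1/15)·5 = -23/15.
Against Accommodate this mix gives (14/15)·0 + (1/15)·(-5) = -1/3.
Firm B will play Fight, holding Firm A to -23/15. Shifting weight toward the row that does better against Fight would raise this floor (the equalizing mix achieves -5/6 against both Fight and Accommodate), so the proposed strategy is not optimal.

No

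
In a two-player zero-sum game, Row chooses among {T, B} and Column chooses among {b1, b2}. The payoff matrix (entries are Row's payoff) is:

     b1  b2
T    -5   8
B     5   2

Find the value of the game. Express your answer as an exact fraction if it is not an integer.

Row minima: T → -5, B → 2; maximin = 2.
Column maxima: b1 → 5, b2 → 8; minimax = 5.
2 ≠ 5, so there is no saddle point; optimal play is mixed.
Let Row play T with probability p. Expected payoff against b1: (-5)p + 5(1−p) = −10p + 5; against b2: 8p + 2(1−p) = 6p + 2.
Setting these equal: −10p + 5 = 6p + 2 ⇒ −16p = -3 ⇒ p = 3/16, and the value is (-10)·(3/16) + 5 = 25/8.
For Column: with q = P(b1), equating T's and B's payoffs gives −13q + 8 = 3q + 2 ⇒ q = 3/8.

25/8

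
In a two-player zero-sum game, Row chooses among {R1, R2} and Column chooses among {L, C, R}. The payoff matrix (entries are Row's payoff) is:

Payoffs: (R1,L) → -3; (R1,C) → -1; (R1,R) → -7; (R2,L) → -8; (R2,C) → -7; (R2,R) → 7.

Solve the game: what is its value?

-77/19

Row minima: R1 → -7, R2 → -8; maximin = -7.
Column maxima: L → -3, C → -1, R → 7; minimax = -3.
-7 ≠ -3, so there is no saddle point; optimal play is mixed.
C is strictly dominated by L (it gives Row strictly more in every row), so Column never plays it.
On the remaining 2×2 (R1, R2 vs L, R):
Let Row play R1 with probability p. Expected payoff against L: (-3)p + (-8)(1−p) = 5p − 8; against R: (-7)p + 7(1−p) = −14p + 7.
Setting these equal: 5p − 8 = −14p + 7 ⇒ 19p = 15 ⇒ p = 15/19, and the value is (5)·(15/19) − 8 = -77/19.
For Column: with q = P(L), equating R1's and R2's payoffs gives 4q − 7 = −15q + 7 ⇒ q = 14/19.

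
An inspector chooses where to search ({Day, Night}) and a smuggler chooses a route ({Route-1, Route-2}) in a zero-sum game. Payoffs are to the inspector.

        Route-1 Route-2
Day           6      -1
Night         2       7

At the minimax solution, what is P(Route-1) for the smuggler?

2/3

Row minima: Day → -1, Night → 2; maximin = 2.
Column maxima: Route-1 → 6, Route-2 → 7; minimax = 6.
2 ≠ 6, so there is no saddle point; optimal play is mixed.
Let the inspector play Day with probability p. Expected payoff against Route-1: 6p + 2(1−p) = 4p + 2; against Route-2: (-1)p + 7(1−p) = −8p + 7.
Setting these equal: 4p + 2 = −8p + 7 ⇒ 12p = 5 ⇒ p = 5/12, and the value is (4)·(5/12) + 2 = 11/3.
For the smuggler: with q = P(Route-1), equating Day's and Night's payoffs gives 7q − 1 = −5q + 7 ⇒ q = 2/3.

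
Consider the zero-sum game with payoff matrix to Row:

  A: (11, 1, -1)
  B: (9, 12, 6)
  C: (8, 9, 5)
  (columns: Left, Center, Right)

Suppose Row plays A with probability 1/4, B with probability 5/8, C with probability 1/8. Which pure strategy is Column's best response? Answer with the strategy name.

Right

If Column plays Left, Row's expected payoff is (1/4)·11 + (5/8)·9 + (1/8)·8 = 75/8.
If Column plays Center, Row's expected payoff is (1/4)·1 + (5/8)·12 + (1/8)·9 = 71/8.
If Column plays Right, Row's expected payoff is (1/4)·(-1) + (5/8)·6 + (1/8)·5 = 33/8.
Column minimizes Row's payoff; the smallest is 33/8, so the best response is Right.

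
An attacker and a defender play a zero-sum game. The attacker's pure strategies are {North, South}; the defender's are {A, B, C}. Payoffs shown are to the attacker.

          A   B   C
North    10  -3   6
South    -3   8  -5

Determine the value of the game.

3/2

Row minima: North → -3, South → -5; maximin = -3.
Column maxima: A → 10, B → 8, C → 6; minimax = 6.
-3 ≠ 6, so there is no saddle point; optimal play is mixed.
A is strictly dominated by C (it gives the attacker strictly more in every row), so the defender never plays it.
On the remaining 2×2 (North, South vs B, C):
Let the attacker play North with probability p. Expected payoff against B: (-3)p + 8(1−p) = −11p + 8; against C: 6p + (-5)(1−p) = 11p − 5.
Setting these equal: −11p + 8 = 11p − 5 ⇒ −22p = -13 ⇒ p = 13/22, and the value is (-11)·(13/22) + 8 = 3/2.
For the defender: with q = P(B), equating North's and South's payoffs gives −9q + 6 = 13q − 5 ⇒ q = 1/2.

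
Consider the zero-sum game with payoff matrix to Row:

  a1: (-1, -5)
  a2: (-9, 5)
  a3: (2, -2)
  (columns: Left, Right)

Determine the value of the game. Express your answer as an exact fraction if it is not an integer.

Row minima: a1 → -5, a2 → -9, a3 → -2; maximin = -2.
Column maxima: Left → 2, Right → 5; minimax = 2.
-2 ≠ 2, so there is no saddle point; optimal play is mixed.
a1 is strictly dominated by a3, so Row never plays it.
On the remaining 2×2 (a2, a3 vs Left, Right):
Let Row play a2 with probability p. Expected payoff against Left: (-9)p + 2(1−p) = −11p + 2; against Right: 5p + (-2)(1−p) = 7p − 2.
Setting these equal: −11p + 2 = 7p − 2 ⇒ −18p = -4 ⇒ p = 2/9, and the value is (-11)·(2/9) + 2 = -4/9.
For Column: with q = P(Left), equating a2's and a3's payoffs gives −14q + 5 = 4q − 2 ⇒ q = 7/18.

-4/9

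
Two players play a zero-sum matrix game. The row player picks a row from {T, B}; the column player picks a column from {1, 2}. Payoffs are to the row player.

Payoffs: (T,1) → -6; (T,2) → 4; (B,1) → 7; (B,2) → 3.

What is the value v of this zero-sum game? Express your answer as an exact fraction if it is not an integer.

Row minima: T → -6, B → 3; maximin = 3.
Column maxima: 1 → 7, 2 → 4; minimax = 4.
3 ≠ 4, so there is no saddle point; optimal play is mixed.
Let the row player play T with probability p. Expected payoff against 1: (-6)p + 7(1−p) = −13p + 7; against 2: 4p + 3(1−p) = p + 3.
Setting these equal: −13p + 7 = p + 3 ⇒ −14p = -4 ⇒ p = 2/7, and the value is (-13)·(2/7) + 7 = 23/7.
For the column player: with q = P(1), equating T's and B's payoffs gives −10q + 4 = 4q + 3 ⇒ q = 1/14.

23/7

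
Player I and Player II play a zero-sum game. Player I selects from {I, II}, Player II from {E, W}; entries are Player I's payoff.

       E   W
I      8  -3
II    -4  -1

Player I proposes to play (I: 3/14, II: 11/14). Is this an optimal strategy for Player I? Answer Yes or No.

Yes

Against E this mix gives (3/14)·8 + (11/14)·(-4) = -10/7.
Against W this mix gives (3/14)·(-3) + (11/14)·(-1) = -10/7.
All of Player II's active replies (E, W) yield -10/7, and no column does worse for Player I. The mix makes Player II indifferent and guarantees -10/7, so it is optimal.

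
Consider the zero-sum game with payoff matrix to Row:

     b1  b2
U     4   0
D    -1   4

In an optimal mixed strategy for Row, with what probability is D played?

4/9

Row minima: U → 0, D → -1; maximin = 0.
Column maxima: b1 → 4, b2 → 4; minimax = 4.
0 ≠ 4, so there is no saddle point; optimal play is mixed.
Let Row play U with probability p. Expected payoff against b1: 4p + (-1)(1−p) = 5p − 1; against b2: 0p + 4(1−p) = −4p + 4.
Setting these equal: 5p − 1 = −4p + 4 ⇒ 9p = 5 ⇒ p = 5/9, and the value is (5)·(5/9) − 1 = 16/9.
For Column: with q = P(b1), equating U's and D's payoffs gives 4q = −5q + 4 ⇒ q = 4/9.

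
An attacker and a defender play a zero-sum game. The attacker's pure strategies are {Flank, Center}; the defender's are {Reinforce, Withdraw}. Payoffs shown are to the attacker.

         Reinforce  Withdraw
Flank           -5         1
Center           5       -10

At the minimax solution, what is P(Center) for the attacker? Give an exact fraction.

Row minima: Flank → -5, Center → -10; maximin = -5.
Column maxima: Reinforce → 5, Withdraw → 1; minimax = 1.
-5 ≠ 1, so there is no saddle point; optimal play is mixed.
Let the attacker play Flank with probability p. Expected payoff against Reinforce: (-5)p + 5(1−p) = −10p + 5; against Withdraw: 1p + (-10)(1−p) = 11p − 10.
Setting these equal: −10p + 5 = 11p − 10 ⇒ −21p = -15 ⇒ p = 5/7, and the value is (-10)·(5/7) + 5 = -15/7.
For the defender: with q = P(Reinforce), equating Flank's and Center's payoffs gives −6q + 1 = 15q − 10 ⇒ q = 11/21.

2/7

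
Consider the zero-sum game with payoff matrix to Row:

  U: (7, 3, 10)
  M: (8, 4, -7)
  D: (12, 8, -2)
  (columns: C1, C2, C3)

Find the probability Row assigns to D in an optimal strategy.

7/17

Row minima: U → 3, M → -7, D → -2; maximin = 3.
Column maxima: C1 → 12, C2 → 8, C3 → 10; minimax = 8.
3 ≠ 8, so there is no saddle point; optimal play is mixed.
M is strictly dominated by D, so Row never plays it.
C1 is strictly dominated by C2 (it gives Row strictly more in every row), so Column never plays it.
On the remaining 2×2 (U, D vs C2, C3):
Let Row play U with probability p. Expected payoff against C2: 3p + 8(1−p) = −5p + 8; against C3: 10p + (-2)(1−p) = 12p − 2.
Setting these equal: −5p + 8 = 12p − 2 ⇒ −17p = -10 ⇒ p = 10/17, and the value is (-5)·(10/17) + 8 = 86/17.
For Column: with q = P(C2), equating U's and D's payoffs gives −7q + 10 = 10q − 2 ⇒ q = 12/17.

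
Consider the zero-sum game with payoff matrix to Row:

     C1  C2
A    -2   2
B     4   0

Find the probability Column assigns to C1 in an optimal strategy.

1/4

Row minima: A → -2, B → 0; maximin = 0.
Column maxima: C1 → 4, C2 → 2; minimax = 2.
0 ≠ 2, so there is no saddle point; optimal play is mixed.
Let Row play A with probability p. Expected payoff against C1: (-2)p + 4(1−p) = −6p + 4; against C2: 2p + 0(1−p) = 2p.
Setting these equal: −6p + 4 = 2p ⇒ −8p = -4 ⇒ p = 1/2, and the value is (-6)·(1/2) + 4 = 1.
For Column: with q = P(C1), equating A's and B's payoffs gives −4q + 2 = 4q ⇒ q = 1/4.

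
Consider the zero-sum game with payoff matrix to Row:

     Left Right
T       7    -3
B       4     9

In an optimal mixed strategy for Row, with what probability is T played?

1/3

Row minima: T → -3, B → 4; maximin = 4.
Column maxima: Left → 7, Right → 9; minimax = 7.
4 ≠ 7, so there is no saddle point; optimal play is mixed.
Let Row play T with probability p. Expected payoff against Left: 7p + 4(1−p) = 3p + 4; against Right: (-3)p + 9(1−p) = −12p + 9.
Setting these equal: 3p + 4 = −12p + 9 ⇒ 15p = 5 ⇒ p = 1/3, and the value is (3)·(1/3) + 4 = 5.
For Column: with q = P(Left), equating T's and B's payoffs gives 10q − 3 = −5q + 9 ⇒ q = 4/5.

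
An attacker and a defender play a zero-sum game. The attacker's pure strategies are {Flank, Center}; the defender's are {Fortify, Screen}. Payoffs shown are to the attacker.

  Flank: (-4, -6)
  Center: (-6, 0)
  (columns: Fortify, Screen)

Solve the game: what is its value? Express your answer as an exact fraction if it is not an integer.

-9/2

Row minima: Flank → -6, Center → -6; maximin = -6.
Column maxima: Fortify → -4, Screen → 0; minimax = -4.
-6 ≠ -4, so there is no saddle point; optimal play is mixed.
Let the attacker play Flank with probability p. Expected payoff against Fortify: (-4)p + (-6)(1−p) = 2p − 6; against Screen: (-6)p + 0(1−p) = −6p.
Setting these equal: 2p − 6 = −6p ⇒ 8p = 6 ⇒ p = 3/4, and the value is (2)·(3/4) − 6 = -9/2.
For the defender: with q = P(Fortify), equating Flank's and Center's payoffs gives 2q − 6 = −6q ⇒ q = 3/4.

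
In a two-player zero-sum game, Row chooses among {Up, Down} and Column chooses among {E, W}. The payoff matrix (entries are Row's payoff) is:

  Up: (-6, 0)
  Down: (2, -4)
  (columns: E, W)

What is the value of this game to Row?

-2

Row minima: Up → -6, Down → -4; maximin = -4.
Column maxima: E → 2, W → 0; minimax = 0.
-4 ≠ 0, so there is no saddle point; optimal play is mixed.
Let Row play Up with probability p. Expected payoff against E: (-6)p + 2(1−p) = −8p + 2; against W: 0p + (-4)(1−p) = 4p − 4.
Setting these equal: −8p + 2 = 4p − 4 ⇒ −12p = -6 ⇒ p = 1/2, and the value is (-8)·(1/2) + 2 = -2.
For Column: with q = P(E), equating Up's and Down's payoffs gives −6q = 6q − 4 ⇒ q = 1/3.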